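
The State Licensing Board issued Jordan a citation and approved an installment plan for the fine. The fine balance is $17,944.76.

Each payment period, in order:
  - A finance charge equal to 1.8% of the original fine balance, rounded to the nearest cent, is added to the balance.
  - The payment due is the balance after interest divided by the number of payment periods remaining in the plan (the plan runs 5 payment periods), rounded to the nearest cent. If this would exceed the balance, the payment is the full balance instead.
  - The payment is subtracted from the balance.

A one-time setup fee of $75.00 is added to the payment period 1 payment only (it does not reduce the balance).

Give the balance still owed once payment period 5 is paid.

$0.00

Payment period 1: opening $17,944.76; interest $323.01 → $18,267.77; payment $3,653.55 (+ $75.00 fee); balance $14,614.22
Payment period 2: opening $14,614.22; interest $323.01 → $14,937.23; payment $3,734.31; balance $11,202.92
Payment period 3: opening $11,202.92; interest $323.01 → $11,525.93; payment $3,841.98; balance $7,683.95
Payment period 4: opening $7,683.95; interest $323.01 → $8,006.96; payment $4,003.48; balance $4,003.48
Payment period 5: opening $4,003.48; interest $323.01 → $4,326.49; payment $4,326.49; balance $0.00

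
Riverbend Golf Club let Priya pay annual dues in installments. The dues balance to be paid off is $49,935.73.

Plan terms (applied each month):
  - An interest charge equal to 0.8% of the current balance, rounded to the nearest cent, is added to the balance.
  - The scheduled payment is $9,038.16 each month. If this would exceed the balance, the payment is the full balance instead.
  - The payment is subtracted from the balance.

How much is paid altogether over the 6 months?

$51,284.88

Month 1: opening $49,935.73; interest $399.49 → $50,335.22; payment $9,038.16; balance $41,297.06
Month 2: opening $41,297.06; interest $330.38 → $41,627.44; payment $9,038.16; balance $32,589.28
Month 3: opening $32,589.28; interest $260.71 → $32,849.99; payment $9,038.16; balance $23,811.83
Month 4: opening $23,811.83; interest $190.49 → $24,002.32; payment $9,038.16; balance $14,964.16
Month 5: opening $14,964.16; interest $119.71 → $15,083.87; payment $9,038.16; balance $6,045.71
Month 6: opening $6,045.71; interest $48.37 → $6,094.08; payment $6,094.08; balance $0.00
Total paid: $51,284.88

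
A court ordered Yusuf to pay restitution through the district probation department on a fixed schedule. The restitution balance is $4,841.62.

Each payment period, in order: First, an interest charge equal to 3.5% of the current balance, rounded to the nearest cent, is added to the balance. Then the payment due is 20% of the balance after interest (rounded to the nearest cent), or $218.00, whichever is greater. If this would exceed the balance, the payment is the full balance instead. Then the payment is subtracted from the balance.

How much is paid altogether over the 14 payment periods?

Payment period 1: opening $4,841.62; interest $169.46 → $5,011.08; payment $1,002.22; balance $4,008.86
Payment period 2: opening $4,008.86; interest $140.31 → $4,149.17; payment $829.83; balance $3,319.34
Payment period 3: opening $3,319.34; interest $116.18 → $3,435.52; payment $687.10; balance $2,748.42
Payment period 4: opening $2,748.42; interest $96.19 → $2,844.61; payment $568.92; balance $2,275.69
Payment period 5: opening $2,275.69; interest $79.65 → $2,355.34; payment $471.07; balance $1,884.27
Payment period 6: opening $1,884.27; interest $65.95 → $1,950.22; payment $390.04; balance $1,560.18
Payment period 7: opening $1,560.18; interest $54.61 → $1,614.79; payment $322.96; balance $1,291.83
Payment period 8: opening $1,291.83; interest $45.21 → $1,337.04; payment $267.41; balance $1,069.63
Payment period 9: opening $1,069.63; interest $37.44 → $1,107.07; payment $221.41; balance $885.66
Payment period 10: opening $885.66; interest $31.00 → $916.66; payment $218.00; balance $698.66
Payment period 11: opening $698.66; interest $24.45 → $723.11; payment $218.00; balance $505.11
Payment period 12: opening $505.11; interest $17.68 → $522.79; payment $218.00; balance $304.79
Payment period 13: opening $304.79; interest $10.67 → $315.46; payment $218.00; balance $97.46
Payment period 14: opening $97.46; interest $3.41 → $100.87; payment $100.87; balance $0.00
Total paid: $5,733.83

$5,733.83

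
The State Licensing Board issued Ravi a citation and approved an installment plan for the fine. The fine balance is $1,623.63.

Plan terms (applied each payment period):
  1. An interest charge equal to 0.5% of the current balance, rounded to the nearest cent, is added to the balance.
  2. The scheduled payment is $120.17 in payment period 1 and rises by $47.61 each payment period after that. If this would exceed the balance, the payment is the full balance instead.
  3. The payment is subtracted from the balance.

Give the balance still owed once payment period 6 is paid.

$223.94

Payment period 1: opening $1,623.63; interest $8.12 → $1,631.75; payment $120.17; balance $1,511.58
Payment period 2: opening $1,511.58; interest $7.56 → $1,519.14; payment $167.78; balance $1,351.36
Payment period 3: opening $1,351.36; interest $6.76 → $1,358.12; payment $215.39; balance $1,142.73
Payment period 4: opening $1,142.73; interest $5.71 → $1,148.44; payment $263.00; balance $885.44
Payment period 5: opening $885.44; interest $4.43 → $889.87; payment $310.61; balance $579.26
Payment period 6: opening $579.26; interest $2.90 → $582.16; payment $358.22; balance $223.94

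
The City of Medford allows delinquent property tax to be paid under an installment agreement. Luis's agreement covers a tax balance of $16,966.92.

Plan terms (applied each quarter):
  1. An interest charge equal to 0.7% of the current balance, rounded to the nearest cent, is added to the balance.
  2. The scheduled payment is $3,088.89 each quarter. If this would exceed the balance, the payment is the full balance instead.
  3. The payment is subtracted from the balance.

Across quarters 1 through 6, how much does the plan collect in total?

$17,364.75

# | Opening | Interest | Payment | End bal
1 | $16,966.92 | $118.77 | $3,088.89 | $13,996.80
2 | $13,996.80 | $97.98 | $3,088.89 | $11,005.89
3 | $11,005.89 | $77.04 | $3,088.89 | $7,994.04
4 | $7,994.04 | $55.96 | $3,088.89 | $4,961.11
5 | $4,961.11 | $34.73 | $3,088.89 | $1,906.95
6 | $1,906.95 | $13.35 | $1,920.30 | $0.00
Total paid: $17,364.75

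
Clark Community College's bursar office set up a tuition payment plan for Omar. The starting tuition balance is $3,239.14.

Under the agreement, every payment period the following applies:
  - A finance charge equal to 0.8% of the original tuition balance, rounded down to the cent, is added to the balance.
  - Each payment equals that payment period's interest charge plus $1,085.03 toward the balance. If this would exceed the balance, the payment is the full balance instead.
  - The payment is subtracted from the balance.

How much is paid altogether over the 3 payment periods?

Payment period 1: opening $3,239.14; interest $25.91 → $3,265.05; payment $1,110.94; balance $2,154.11
Payment period 2: opening $2,154.11; interest $25.91 → $2,180.02; payment $1,110.94; balance $1,069.08
Payment period 3: opening $1,069.08; interest $25.91 → $1,094.99; payment $1,094.99; balance $0.00
Total paid: $3,316.87

$3,316.87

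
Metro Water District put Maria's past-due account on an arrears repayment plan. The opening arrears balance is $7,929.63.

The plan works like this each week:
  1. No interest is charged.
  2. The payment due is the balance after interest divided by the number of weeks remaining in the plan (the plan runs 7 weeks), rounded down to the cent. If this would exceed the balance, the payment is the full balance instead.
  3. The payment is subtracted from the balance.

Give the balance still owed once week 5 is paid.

Week 1: $7,929.63 − $1,132.80 → $6,796.83
Week 2: $6,796.83 − $1,132.80 → $5,664.03
Week 3: $5,664.03 − $1,132.80 → $4,531.23
Week 4: $4,531.23 − $1,132.80 → $3,398.43
Week 5: $3,398.43 − $1,132.81 → $2,265.62

$2,265.62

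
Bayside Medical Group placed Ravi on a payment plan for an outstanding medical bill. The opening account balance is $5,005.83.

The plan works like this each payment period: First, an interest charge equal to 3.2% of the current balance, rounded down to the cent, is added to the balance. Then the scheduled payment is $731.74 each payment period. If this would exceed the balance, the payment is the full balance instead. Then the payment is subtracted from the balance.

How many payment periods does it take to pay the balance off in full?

Payment period 1: $5,005.83 +$160.18 interest = $5,166.01; pay $731.74 → $4,434.27
Payment period 2: $4,434.27 +$141.89 interest = $4,576.16; pay $731.74 → $3,844.42
Payment period 3: $3,844.42 +$123.02 interest = $3,967.44; pay $731.74 → $3,235.70
Payment period 4: $3,235.70 +$103.54 interest = $3,339.24; pay $731.74 → $2,607.50
Payment period 5: $2,607.50 +$83.44 interest = $2,690.94; pay $731.74 → $1,959.20
Payment period 6: $1,959.20 +$62.69 interest = $2,021.89; pay $731.74 → $1,290.15
Payment period 7: $1,290.15 +$41.28 interest = $1,331.43; pay $731.74 → $599.69
Payment period 8: $599.69 +$19.19 interest = $618.88; pay $618.88 → $0.00
Balance reaches $0.00 in payment period 8.

8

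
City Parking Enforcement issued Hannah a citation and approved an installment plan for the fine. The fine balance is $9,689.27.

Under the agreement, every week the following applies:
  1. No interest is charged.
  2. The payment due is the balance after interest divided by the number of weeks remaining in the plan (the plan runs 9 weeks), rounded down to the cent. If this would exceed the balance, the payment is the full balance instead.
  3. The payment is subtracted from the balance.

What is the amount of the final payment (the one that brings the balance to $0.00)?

Week 1: opening $9,689.27; payment $1,076.58; balance $8,612.69
Week 2: opening $8,612.69; payment $1,076.58; balance $7,536.11
Week 3: opening $7,536.11; payment $1,076.58; balance $6,459.53
Week 4: opening $6,459.53; payment $1,076.58; balance $5,382.95
Week 5: opening $5,382.95; payment $1,076.59; balance $4,306.36
Week 6: opening $4,306.36; payment $1,076.59; balance $3,229.77
Week 7: opening $3,229.77; payment $1,076.59; balance $2,153.18
Week 8: opening $2,153.18; payment $1,076.59; balance $1,076.59
Week 9: opening $1,076.59; payment $1,076.59; balance $0.00

$1,076.59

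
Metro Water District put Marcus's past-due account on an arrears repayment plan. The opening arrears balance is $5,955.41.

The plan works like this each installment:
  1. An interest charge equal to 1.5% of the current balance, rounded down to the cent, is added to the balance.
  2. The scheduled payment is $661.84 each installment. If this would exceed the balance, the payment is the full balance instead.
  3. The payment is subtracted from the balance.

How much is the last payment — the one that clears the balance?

$489.79

# | Opening | Interest | Payment | End bal
1 | $5,955.41 | $89.33 | $661.84 | $5,382.90
2 | $5,382.90 | $80.74 | $661.84 | $4,801.80
3 | $4,801.80 | $72.02 | $661.84 | $4,211.98
4 | $4,211.98 | $63.17 | $661.84 | $3,613.31
5 | $3,613.31 | $54.19 | $661.84 | $3,005.66
6 | $3,005.66 | $45.08 | $661.84 | $2,388.90
7 | $2,388.90 | $35.83 | $661.84 | $1,762.89
8 | $1,762.89 | $26.44 | $661.84 | $1,127.49
9 | $1,127.49 | $16.91 | $661.84 | $482.56
10 | $482.56 | $7.23 | $489.79 | $0.00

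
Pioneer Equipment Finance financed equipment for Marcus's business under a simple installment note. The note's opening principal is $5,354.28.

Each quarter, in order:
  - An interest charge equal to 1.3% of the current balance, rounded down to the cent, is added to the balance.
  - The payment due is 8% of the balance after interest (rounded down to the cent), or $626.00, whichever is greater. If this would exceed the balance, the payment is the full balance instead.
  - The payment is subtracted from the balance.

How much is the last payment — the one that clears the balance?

Quarter 1: opening $5,354.28; interest $69.60 → $5,423.88; payment $626.00; balance $4,797.88
Quarter 2: opening $4,797.88; interest $62.37 → $4,860.25; payment $626.00; balance $4,234.25
Quarter 3: opening $4,234.25; interest $55.04 → $4,289.29; payment $626.00; balance $3,663.29
Quarter 4: opening $3,663.29; interest $47.62 → $3,710.91; payment $626.00; balance $3,084.91
Quarter 5: opening $3,084.91; interest $40.10 → $3,125.01; payment $626.00; balance $2,499.01
Quarter 6: opening $2,499.01; interest $32.48 → $2,531.49; payment $626.00; balance $1,905.49
Quarter 7: opening $1,905.49; interest $24.77 → $1,930.26; payment $626.00; balance $1,304.26
Quarter 8: opening $1,304.26; interest $16.95 → $1,321.21; payment $626.00; balance $695.21
Quarter 9: opening $695.21; interest $9.03 → $704.24; payment $626.00; balance $78.24
Quarter 10: opening $78.24; interest $1.01 → $79.25; payment $79.25; balance $0.00

$79.25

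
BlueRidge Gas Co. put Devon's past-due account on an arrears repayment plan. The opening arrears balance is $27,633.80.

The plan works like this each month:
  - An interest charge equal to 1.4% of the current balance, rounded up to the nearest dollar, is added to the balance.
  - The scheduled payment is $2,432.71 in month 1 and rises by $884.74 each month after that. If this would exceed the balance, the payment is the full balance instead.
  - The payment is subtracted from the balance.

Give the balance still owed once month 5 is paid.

$8,143.85

Month 1: $27,633.80 +$387.00 interest = $28,020.80; pay $2,432.71 → $25,588.09
Month 2: $25,588.09 +$359.00 interest = $25,947.09; pay $3,317.45 → $22,629.64
Month 3: $22,629.64 +$317.00 interest = $22,946.64; pay $4,202.19 → $18,744.45
Month 4: $18,744.45 +$263.00 interest = $19,007.45; pay $5,086.93 → $13,920.52
Month 5: $13,920.52 +$195.00 interest = $14,115.52; pay $5,971.67 → $8,143.85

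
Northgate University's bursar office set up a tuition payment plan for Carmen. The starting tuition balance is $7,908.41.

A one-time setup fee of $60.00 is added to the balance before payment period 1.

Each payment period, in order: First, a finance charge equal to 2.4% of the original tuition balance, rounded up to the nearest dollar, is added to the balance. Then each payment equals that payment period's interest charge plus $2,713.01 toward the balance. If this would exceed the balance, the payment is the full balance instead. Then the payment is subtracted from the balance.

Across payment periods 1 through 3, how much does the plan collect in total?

$8,538.41

Payment period 1: opening $7,968.41; interest $190.00 → $8,158.41; payment $2,903.01; balance $5,255.40
Payment period 2: opening $5,255.40; interest $190.00 → $5,445.40; payment $2,903.01; balance $2,542.39
Payment period 3: opening $2,542.39; interest $190.00 → $2,732.39; payment $2,732.39; balance $0.00
Total paid: $8,538.41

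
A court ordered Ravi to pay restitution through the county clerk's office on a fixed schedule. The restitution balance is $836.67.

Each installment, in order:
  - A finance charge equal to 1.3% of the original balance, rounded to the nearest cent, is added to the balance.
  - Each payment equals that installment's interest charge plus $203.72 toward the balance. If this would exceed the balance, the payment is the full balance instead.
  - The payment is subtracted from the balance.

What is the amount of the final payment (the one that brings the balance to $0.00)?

$32.67

Installment 1: opening $836.67; interest $10.88 → $847.55; payment $214.60; balance $632.95
Installment 2: opening $632.95; interest $10.88 → $643.83; payment $214.60; balance $429.23
Installment 3: opening $429.23; interest $10.88 → $440.11; payment $214.60; balance $225.51
Installment 4: opening $225.51; interest $10.88 → $236.39; payment $214.60; balance $21.79
Installment 5: opening $21.79; interest $10.88 → $32.67; payment $32.67; balance $0.00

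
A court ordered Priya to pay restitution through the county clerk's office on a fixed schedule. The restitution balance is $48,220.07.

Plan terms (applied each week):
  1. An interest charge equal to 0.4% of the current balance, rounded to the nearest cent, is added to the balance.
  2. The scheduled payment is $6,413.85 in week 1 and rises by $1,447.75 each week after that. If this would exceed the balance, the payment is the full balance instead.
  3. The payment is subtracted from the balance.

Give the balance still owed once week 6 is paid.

$0.00

Week 1: opening $48,220.07; interest $192.88 → $48,412.95; payment $6,413.85; balance $41,999.10
Week 2: opening $41,999.10; interest $168.00 → $42,167.10; payment $7,861.60; balance $34,305.50
Week 3: opening $34,305.50; interest $137.22 → $34,442.72; payment $9,309.35; balance $25,133.37
Week 4: opening $25,133.37; interest $100.53 → $25,233.90; payment $10,757.10; balance $14,476.80
Week 5: opening $14,476.80; interest $57.91 → $14,534.71; payment $12,204.85; balance $2,329.86
Week 6: opening $2,329.86; interest $9.32 → $2,339.18; payment $2,339.18; balance $0.00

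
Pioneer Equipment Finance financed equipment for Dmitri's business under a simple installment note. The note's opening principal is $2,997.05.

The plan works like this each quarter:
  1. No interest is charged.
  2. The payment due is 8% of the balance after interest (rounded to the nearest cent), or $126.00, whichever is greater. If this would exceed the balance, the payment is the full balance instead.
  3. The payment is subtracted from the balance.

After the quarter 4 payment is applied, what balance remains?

$2,147.07

Quarter 1: opening $2,997.05; payment $239.76; balance $2,757.29
Quarter 2: opening $2,757.29; payment $220.58; balance $2,536.71
Quarter 3: opening $2,536.71; payment $202.94; balance $2,333.77
Quarter 4: opening $2,333.77; payment $186.70; balance $2,147.07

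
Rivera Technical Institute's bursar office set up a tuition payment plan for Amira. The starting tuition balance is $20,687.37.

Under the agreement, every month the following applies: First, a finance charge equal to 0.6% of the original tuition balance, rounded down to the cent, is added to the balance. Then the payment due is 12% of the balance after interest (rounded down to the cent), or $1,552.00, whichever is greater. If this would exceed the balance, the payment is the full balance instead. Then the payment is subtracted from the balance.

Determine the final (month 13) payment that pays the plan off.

Month 1: opening $20,687.37; interest $124.12 → $20,811.49; payment $2,497.37; balance $18,314.12
Month 2: opening $18,314.12; interest $124.12 → $18,438.24; payment $2,212.58; balance $16,225.66
Month 3: opening $16,225.66; interest $124.12 → $16,349.78; payment $1,961.97; balance $14,387.81
Month 4: opening $14,387.81; interest $124.12 → $14,511.93; payment $1,741.43; balance $12,770.50
Month 5: opening $12,770.50; interest $124.12 → $12,894.62; payment $1,552.00; balance $11,342.62
Month 6: opening $11,342.62; interest $124.12 → $11,466.74; payment $1,552.00; balance $9,914.74
Month 7: opening $9,914.74; interest $124.12 → $10,038.86; payment $1,552.00; balance $8,486.86
Month 8: opening $8,486.86; interest $124.12 → $8,610.98; payment $1,552.00; balance $7,058.98
Month 9: opening $7,058.98; interest $124.12 → $7,183.10; payment $1,552.00; balance $5,631.10
Month 10: opening $5,631.10; interest $124.12 → $5,755.22; payment $1,552.00; balance $4,203.22
Month 11: opening $4,203.22; interest $124.12 → $4,327.34; payment $1,552.00; balance $2,775.34
Month 12: opening $2,775.34; interest $124.12 → $2,899.46; payment $1,552.00; balance $1,347.46
Month 13: opening $1,347.46; interest $124.12 → $1,471.58; payment $1,471.58; balance $0.00

$1,471.58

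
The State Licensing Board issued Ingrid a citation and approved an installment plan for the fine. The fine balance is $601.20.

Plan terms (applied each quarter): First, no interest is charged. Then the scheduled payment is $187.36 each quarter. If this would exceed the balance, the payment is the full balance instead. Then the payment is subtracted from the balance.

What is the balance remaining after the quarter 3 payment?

Quarter 1: opening $601.20; payment $187.36; balance $413.84
Quarter 2: opening $413.84; payment $187.36; balance $226.48
Quarter 3: opening $226.48; payment $187.36; balance $39.12

$39.12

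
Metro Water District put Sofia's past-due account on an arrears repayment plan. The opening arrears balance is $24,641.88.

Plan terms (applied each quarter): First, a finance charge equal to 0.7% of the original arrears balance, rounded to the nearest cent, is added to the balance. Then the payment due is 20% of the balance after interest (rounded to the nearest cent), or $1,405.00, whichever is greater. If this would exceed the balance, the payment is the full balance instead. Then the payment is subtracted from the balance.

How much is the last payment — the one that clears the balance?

Quarter 1: opening $24,641.88; interest $172.49 → $24,814.37; payment $4,962.87; balance $19,851.50
Quarter 2: opening $19,851.50; interest $172.49 → $20,023.99; payment $4,004.80; balance $16,019.19
Quarter 3: opening $16,019.19; interest $172.49 → $16,191.68; payment $3,238.34; balance $12,953.34
Quarter 4: opening $12,953.34; interest $172.49 → $13,125.83; payment $2,625.17; balance $10,500.66
Quarter 5: opening $10,500.66; interest $172.49 → $10,673.15; payment $2,134.63; balance $8,538.52
Quarter 6: opening $8,538.52; interest $172.49 → $8,711.01; payment $1,742.20; balance $6,968.81
Quarter 7: opening $6,968.81; interest $172.49 → $7,141.30; payment $1,428.26; balance $5,713.04
Quarter 8: opening $5,713.04; interest $172.49 → $5,885.53; payment $1,405.00; balance $4,480.53
Quarter 9: opening $4,480.53; interest $172.49 → $4,653.02; payment $1,405.00; balance $3,248.02
Quarter 10: opening $3,248.02; interest $172.49 → $3,420.51; payment $1,405.00; balance $2,015.51
Quarter 11: opening $2,015.51; interest $172.49 → $2,188.00; payment $1,405.00; balance $783.00
Quarter 12: opening $783.00; interest $172.49 → $955.49; payment $955.49; balance $0.00

$955.49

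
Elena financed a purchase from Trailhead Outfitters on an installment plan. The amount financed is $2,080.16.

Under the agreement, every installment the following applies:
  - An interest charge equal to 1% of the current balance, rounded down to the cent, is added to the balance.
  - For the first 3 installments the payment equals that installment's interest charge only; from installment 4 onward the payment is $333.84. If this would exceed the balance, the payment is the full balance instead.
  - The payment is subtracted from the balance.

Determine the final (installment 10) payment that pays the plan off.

$155.86

Installment 1: opening $2,080.16; interest $20.80 → $2,100.96; payment $20.80; balance $2,080.16
Installment 2: opening $2,080.16; interest $20.80 → $2,100.96; payment $20.80; balance $2,080.16
Installment 3: opening $2,080.16; interest $20.80 → $2,100.96; payment $20.80; balance $2,080.16
Installment 4: opening $2,080.16; interest $20.80 → $2,100.96; payment $333.84; balance $1,767.12
Installment 5: opening $1,767.12; interest $17.67 → $1,784.79; payment $333.84; balance $1,450.95
Installment 6: opening $1,450.95; interest $14.50 → $1,465.45; payment $333.84; balance $1,131.61
Installment 7: opening $1,131.61; interest $11.31 → $1,142.92; payment $333.84; balance $809.08
Installment 8: opening $809.08; interest $8.09 → $817.17; payment $333.84; balance $483.33
Installment 9: opening $483.33; interest $4.83 → $488.16; payment $333.84; balance $154.32
Installment 10: opening $154.32; interest $1.54 → $155.86; payment $155.86; balance $0.00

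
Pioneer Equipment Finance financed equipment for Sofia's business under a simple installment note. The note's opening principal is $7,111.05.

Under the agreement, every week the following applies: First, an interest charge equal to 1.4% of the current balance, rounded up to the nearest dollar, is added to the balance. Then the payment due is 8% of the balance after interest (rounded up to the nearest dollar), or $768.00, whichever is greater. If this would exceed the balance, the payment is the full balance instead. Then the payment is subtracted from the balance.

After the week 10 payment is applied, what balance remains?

$0.00

Week 1: opening $7,111.05; interest $100.00 → $7,211.05; payment $768.00; balance $6,443.05
Week 2: opening $6,443.05; interest $91.00 → $6,534.05; payment $768.00; balance $5,766.05
Week 3: opening $5,766.05; interest $81.00 → $5,847.05; payment $768.00; balance $5,079.05
Week 4: opening $5,079.05; interest $72.00 → $5,151.05; payment $768.00; balance $4,383.05
Week 5: opening $4,383.05; interest $62.00 → $4,445.05; payment $768.00; balance $3,677.05
Week 6: opening $3,677.05; interest $52.00 → $3,729.05; payment $768.00; balance $2,961.05
Week 7: opening $2,961.05; interest $42.00 → $3,003.05; payment $768.00; balance $2,235.05
Week 8: opening $2,235.05; interest $32.00 → $2,267.05; payment $768.00; balance $1,499.05
Week 9: opening $1,499.05; interest $21.00 → $1,520.05; payment $768.00; balance $752.05
Week 10: opening $752.05; interest $11.00 → $763.05; payment $763.05; balance $0.00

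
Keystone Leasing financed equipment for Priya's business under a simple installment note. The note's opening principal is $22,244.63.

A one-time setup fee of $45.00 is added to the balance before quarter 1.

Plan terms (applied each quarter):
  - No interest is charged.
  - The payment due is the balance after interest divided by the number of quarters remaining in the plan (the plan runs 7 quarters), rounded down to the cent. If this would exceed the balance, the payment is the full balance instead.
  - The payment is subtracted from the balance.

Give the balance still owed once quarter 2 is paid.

# | Opening | Payment | End bal
1 | $22,289.63 | $3,184.23 | $19,105.40
2 | $19,105.40 | $3,184.23 | $15,921.17

$15,921.17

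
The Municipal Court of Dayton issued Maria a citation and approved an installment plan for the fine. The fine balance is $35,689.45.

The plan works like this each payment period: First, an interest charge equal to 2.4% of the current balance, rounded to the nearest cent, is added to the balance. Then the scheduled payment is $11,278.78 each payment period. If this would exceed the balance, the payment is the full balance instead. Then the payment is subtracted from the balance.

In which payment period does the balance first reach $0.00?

4

# | Opening | Interest | Payment | End bal
1 | $35,689.45 | $856.55 | $11,278.78 | $25,267.22
2 | $25,267.22 | $606.41 | $11,278.78 | $14,594.85
3 | $14,594.85 | $350.28 | $11,278.78 | $3,666.35
4 | $3,666.35 | $87.99 | $3,754.34 | $0.00
Balance reaches $0.00 in payment period 4.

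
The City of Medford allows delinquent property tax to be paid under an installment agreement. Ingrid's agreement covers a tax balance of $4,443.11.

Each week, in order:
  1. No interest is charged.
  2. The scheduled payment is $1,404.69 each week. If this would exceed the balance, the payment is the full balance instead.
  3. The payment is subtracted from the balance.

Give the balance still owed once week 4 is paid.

$0.00

# | Opening | Payment | End bal
1 | $4,443.11 | $1,404.69 | $3,038.42
2 | $3,038.42 | $1,404.69 | $1,633.73
3 | $1,633.73 | $1,404.69 | $229.04
4 | $229.04 | $229.04 | $0.00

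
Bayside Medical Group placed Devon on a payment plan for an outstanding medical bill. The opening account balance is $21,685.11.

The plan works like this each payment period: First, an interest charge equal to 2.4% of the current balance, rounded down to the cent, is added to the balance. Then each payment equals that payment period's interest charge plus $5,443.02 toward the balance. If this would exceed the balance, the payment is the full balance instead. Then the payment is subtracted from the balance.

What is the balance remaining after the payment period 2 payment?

Payment period 1: opening $21,685.11; interest $520.44 → $22,205.55; payment $5,963.46; balance $16,242.09
Payment period 2: opening $16,242.09; interest $389.81 → $16,631.90; payment $5,832.83; balance $10,799.07

$10,799.07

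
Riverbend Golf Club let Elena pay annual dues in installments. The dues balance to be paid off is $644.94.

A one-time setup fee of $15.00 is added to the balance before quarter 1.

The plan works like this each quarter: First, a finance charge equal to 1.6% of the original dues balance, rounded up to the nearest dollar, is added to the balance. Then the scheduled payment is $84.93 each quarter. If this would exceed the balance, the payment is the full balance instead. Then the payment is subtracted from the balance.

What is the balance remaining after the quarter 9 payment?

# | Opening | Interest | Payment | End bal
1 | $659.94 | $11.00 | $84.93 | $586.01
2 | $586.01 | $11.00 | $84.93 | $512.08
3 | $512.08 | $11.00 | $84.93 | $438.15
4 | $438.15 | $11.00 | $84.93 | $364.22
5 | $364.22 | $11.00 | $84.93 | $290.29
6 | $290.29 | $11.00 | $84.93 | $216.36
7 | $216.36 | $11.00 | $84.93 | $142.43
8 | $142.43 | $11.00 | $84.93 | $68.50
9 | $68.50 | $11.00 | $79.50 | $0.00

$0.00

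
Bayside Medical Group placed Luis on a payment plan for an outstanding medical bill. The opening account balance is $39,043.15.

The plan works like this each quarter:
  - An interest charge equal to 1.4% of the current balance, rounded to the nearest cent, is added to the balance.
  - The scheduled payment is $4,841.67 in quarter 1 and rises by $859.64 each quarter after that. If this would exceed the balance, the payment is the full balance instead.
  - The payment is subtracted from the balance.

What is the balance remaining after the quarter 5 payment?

Quarter 1: $39,043.15 +$546.60 interest = $39,589.75; pay $4,841.67 → $34,748.08
Quarter 2: $34,748.08 +$486.47 interest = $35,234.55; pay $5,701.31 → $29,533.24
Quarter 3: $29,533.24 +$413.47 interest = $29,946.71; pay $6,560.95 → $23,385.76
Quarter 4: $23,385.76 +$327.40 interest = $23,713.16; pay $7,420.59 → $16,292.57
Quarter 5: $16,292.57 +$228.10 interest = $16,520.67; pay $8,280.23 → $8,240.44

$8,240.44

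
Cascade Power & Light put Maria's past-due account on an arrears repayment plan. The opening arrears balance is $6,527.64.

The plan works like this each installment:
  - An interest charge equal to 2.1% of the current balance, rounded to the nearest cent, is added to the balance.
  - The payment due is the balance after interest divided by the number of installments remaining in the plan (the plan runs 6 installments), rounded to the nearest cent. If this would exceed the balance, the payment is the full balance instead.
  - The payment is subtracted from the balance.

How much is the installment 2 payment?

Installment 1: opening $6,527.64; interest $137.08 → $6,664.72; payment $1,110.79; balance $5,553.93
Installment 2: opening $5,553.93; interest $116.63 → $5,670.56; payment $1,134.11; balance $4,536.45

$1,134.11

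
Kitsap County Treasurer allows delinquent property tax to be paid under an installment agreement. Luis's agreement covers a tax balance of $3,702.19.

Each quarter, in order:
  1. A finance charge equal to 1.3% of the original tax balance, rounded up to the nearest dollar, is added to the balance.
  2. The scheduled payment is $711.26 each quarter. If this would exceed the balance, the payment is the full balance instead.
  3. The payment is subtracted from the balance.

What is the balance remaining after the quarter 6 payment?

Quarter 1: opening $3,702.19; interest $49.00 → $3,751.19; payment $711.26; balance $3,039.93
Quarter 2: opening $3,039.93; interest $49.00 → $3,088.93; payment $711.26; balance $2,377.67
Quarter 3: opening $2,377.67; interest $49.00 → $2,426.67; payment $711.26; balance $1,715.41
Quarter 4: opening $1,715.41; interest $49.00 → $1,764.41; payment $711.26; balance $1,053.15
Quarter 5: opening $1,053.15; interest $49.00 → $1,102.15; payment $711.26; balance $390.89
Quarter 6: opening $390.89; interest $49.00 → $439.89; payment $439.89; balance $0.00

$0.00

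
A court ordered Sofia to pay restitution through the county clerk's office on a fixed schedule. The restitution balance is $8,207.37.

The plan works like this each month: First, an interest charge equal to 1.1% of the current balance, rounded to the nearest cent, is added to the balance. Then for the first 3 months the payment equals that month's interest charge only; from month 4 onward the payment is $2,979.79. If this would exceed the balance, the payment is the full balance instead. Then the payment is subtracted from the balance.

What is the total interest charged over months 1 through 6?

Month 1: $8,207.37 +$90.28 interest = $8,297.65; pay $90.28 → $8,207.37
Month 2: $8,207.37 +$90.28 interest = $8,297.65; pay $90.28 → $8,207.37
Month 3: $8,207.37 +$90.28 interest = $8,297.65; pay $90.28 → $8,207.37
Month 4: $8,207.37 +$90.28 interest = $8,297.65; pay $2,979.79 → $5,317.86
Month 5: $5,317.86 +$58.50 interest = $5,376.36; pay $2,979.79 → $2,396.57
Month 6: $2,396.57 +$26.36 interest = $2,422.93; pay $2,422.93 → $0.00
Total interest: $90.28 + $90.28 + $90.28 + $90.28 + $58.50 + $26.36 = $445.98

$445.98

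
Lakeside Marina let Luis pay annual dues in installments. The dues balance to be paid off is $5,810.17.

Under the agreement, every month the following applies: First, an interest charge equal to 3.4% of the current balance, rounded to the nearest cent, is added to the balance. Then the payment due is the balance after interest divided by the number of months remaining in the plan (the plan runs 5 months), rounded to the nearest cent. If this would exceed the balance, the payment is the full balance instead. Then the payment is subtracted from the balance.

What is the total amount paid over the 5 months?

$6,430.37

# | Opening | Interest | Payment | End bal
1 | $5,810.17 | $197.55 | $1,201.54 | $4,806.18
2 | $4,806.18 | $163.41 | $1,242.40 | $3,727.19
3 | $3,727.19 | $126.72 | $1,284.64 | $2,569.27
4 | $2,569.27 | $87.36 | $1,328.32 | $1,328.31
5 | $1,328.31 | $45.16 | $1,373.47 | $0.00
Total paid: $6,430.37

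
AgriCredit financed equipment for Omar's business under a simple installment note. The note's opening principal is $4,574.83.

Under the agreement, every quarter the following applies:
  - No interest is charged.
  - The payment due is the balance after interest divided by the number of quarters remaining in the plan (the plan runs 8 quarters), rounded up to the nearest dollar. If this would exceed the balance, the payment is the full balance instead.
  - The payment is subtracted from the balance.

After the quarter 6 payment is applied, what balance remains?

Quarter 1: opening $4,574.83; payment $572.00; balance $4,002.83
Quarter 2: opening $4,002.83; payment $572.00; balance $3,430.83
Quarter 3: opening $3,430.83; payment $572.00; balance $2,858.83
Quarter 4: opening $2,858.83; payment $572.00; balance $2,286.83
Quarter 5: opening $2,286.83; payment $572.00; balance $1,714.83
Quarter 6: opening $1,714.83; payment $572.00; balance $1,142.83

$1,142.83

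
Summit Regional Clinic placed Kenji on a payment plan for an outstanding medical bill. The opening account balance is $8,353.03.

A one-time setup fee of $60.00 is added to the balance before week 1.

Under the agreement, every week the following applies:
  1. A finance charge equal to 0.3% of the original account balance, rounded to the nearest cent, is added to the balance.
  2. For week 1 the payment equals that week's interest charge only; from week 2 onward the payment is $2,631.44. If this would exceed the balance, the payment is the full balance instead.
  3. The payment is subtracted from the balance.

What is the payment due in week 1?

$25.06

# | Opening | Interest | Payment | End bal
1 | $8,413.03 | $25.06 | $25.06 | $8,413.03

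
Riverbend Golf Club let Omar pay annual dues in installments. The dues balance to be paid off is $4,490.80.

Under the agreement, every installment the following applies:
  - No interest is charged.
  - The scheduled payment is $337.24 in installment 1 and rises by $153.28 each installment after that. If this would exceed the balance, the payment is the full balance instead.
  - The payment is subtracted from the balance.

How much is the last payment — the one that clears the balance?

Installment 1: opening $4,490.80; payment $337.24; balance $4,153.56
Installment 2: opening $4,153.56; payment $490.52; balance $3,663.04
Installment 3: opening $3,663.04; payment $643.80; balance $3,019.24
Installment 4: opening $3,019.24; payment $797.08; balance $2,222.16
Installment 5: opening $2,222.16; payment $950.36; balance $1,271.80
Installment 6: opening $1,271.80; payment $1,103.64; balance $168.16
Installment 7: opening $168.16; payment $168.16; balance $0.00

$168.16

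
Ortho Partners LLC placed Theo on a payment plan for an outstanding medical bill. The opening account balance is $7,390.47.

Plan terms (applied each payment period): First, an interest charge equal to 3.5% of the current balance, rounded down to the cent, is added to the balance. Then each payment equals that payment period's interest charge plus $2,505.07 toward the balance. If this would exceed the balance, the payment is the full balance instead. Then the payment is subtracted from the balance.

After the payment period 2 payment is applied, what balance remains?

$2,380.33

Payment period 1: $7,390.47 +$258.66 interest = $7,649.13; pay $2,763.73 → $4,885.40
Payment period 2: $4,885.40 +$170.98 interest = $5,056.38; pay $2,676.05 → $2,380.33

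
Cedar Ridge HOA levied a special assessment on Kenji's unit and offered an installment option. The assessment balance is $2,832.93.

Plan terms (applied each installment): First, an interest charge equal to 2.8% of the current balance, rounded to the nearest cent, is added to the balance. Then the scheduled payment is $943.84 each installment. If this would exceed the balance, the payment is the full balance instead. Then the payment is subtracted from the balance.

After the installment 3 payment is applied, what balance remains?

$166.08

Installment 1: opening $2,832.93; interest $79.32 → $2,912.25; payment $943.84; balance $1,968.41
Installment 2: opening $1,968.41; interest $55.12 → $2,023.53; payment $943.84; balance $1,079.69
Installment 3: opening $1,079.69; interest $30.23 → $1,109.92; payment $943.84; balance $166.08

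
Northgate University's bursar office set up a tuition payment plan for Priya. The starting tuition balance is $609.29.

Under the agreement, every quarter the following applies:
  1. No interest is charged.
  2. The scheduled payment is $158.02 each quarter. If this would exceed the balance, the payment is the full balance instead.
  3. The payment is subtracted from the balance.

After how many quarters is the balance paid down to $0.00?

Quarter 1: opening $609.29; payment $158.02; balance $451.27
Quarter 2: opening $451.27; payment $158.02; balance $293.25
Quarter 3: opening $293.25; payment $158.02; balance $135.23
Quarter 4: opening $135.23; payment $135.23; balance $0.00
Balance reaches $0.00 in quarter 4.

4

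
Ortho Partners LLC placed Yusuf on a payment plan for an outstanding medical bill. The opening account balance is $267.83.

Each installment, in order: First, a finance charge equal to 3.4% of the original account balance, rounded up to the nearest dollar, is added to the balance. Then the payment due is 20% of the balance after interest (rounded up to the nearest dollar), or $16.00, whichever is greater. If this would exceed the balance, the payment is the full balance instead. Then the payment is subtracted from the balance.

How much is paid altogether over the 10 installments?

$306.00

Installment 1: opening $267.83; interest $10.00 → $277.83; payment $56.00; balance $221.83
Installment 2: opening $221.83; interest $10.00 → $231.83; payment $47.00; balance $184.83
Installment 3: opening $184.83; interest $10.00 → $194.83; payment $39.00; balance $155.83
Installment 4: opening $155.83; interest $10.00 → $165.83; payment $34.00; balance $131.83
Installment 5: opening $131.83; interest $10.00 → $141.83; payment $29.00; balance $112.83
Installment 6: opening $112.83; interest $10.00 → $122.83; payment $25.00; balance $97.83
Installment 7: opening $97.83; interest $10.00 → $107.83; payment $22.00; balance $85.83
Installment 8: opening $85.83; interest $10.00 → $95.83; payment $20.00; balance $75.83
Installment 9: opening $75.83; interest $10.00 → $85.83; payment $18.00; balance $67.83
Installment 10: opening $67.83; interest $10.00 → $77.83; payment $16.00; balance $61.83
Total paid: $306.00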